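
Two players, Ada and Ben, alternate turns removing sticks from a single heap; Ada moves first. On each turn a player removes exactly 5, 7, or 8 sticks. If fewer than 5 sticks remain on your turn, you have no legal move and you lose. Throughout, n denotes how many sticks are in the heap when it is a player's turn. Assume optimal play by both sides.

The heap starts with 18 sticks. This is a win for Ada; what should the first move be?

Label each position W (a win for the player to move) or L (a loss). A position with no legal move is L; any other position is W exactly when some move reaches an L, and L when every move reaches a W.
n=0: no move → L
n=1: no move → L
n=2: no move → L
n=3: no move → L
n=4: no move → L
n=5: reaches L-position 0 → W
n=6: reaches L-position 1 → W
n=7: reaches L-position 2 → W
n=8: reaches L-position 3 → W
n=9: reaches L-position 4 → W
n=10: reaches L-position 3 → W
n=11: reaches L-position 4 → W
n=12: reaches L-position 4 → W
n=13: only reaches 8(W), 6(W), 5(W), all W → L
n=14: only reaches 9(W), 7(W), 6(W), all W → L
n=15: only reaches 10(W), 8(W), 7(W), all W → L
n=16: only reaches 11(W), 9(W), 8(W), all W → L
n=17: only reaches 12(W), 10(W), 9(W), all W → L
n=18: reaches L-position 13 → W
From 18, the L positions reachable in one move are: 13.

Remove 5, leaving 13.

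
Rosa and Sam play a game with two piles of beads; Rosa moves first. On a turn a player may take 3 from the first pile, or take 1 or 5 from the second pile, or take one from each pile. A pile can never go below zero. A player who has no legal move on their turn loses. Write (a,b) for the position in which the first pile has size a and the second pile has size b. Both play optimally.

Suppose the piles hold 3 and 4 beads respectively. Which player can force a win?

Positions with no move are L. A position that does have a move is losing for the player to move precisely when every available move leads to a winning position for the opponent. Fill in the labels:
No move ever increases a pile, so every position that can arise here has a ≤ 3 and b ≤ 4; it is enough to label the cells with 0 ≤ a ≤ 3 and 0 ≤ b ≤ 4.
Every move lowers a or b (never raises either), so fill the grid row by row in increasing a, and left to right within a row: each cell's successors are then already labelled.
      b=0  b=1  b=2  b=3  b=4
a=0:    L    W    L    W    L
a=1:    L    W    L    W    L
a=2:    L    W    L    W    L
a=3:    W    W    W    W    W
Cells with no legal move (terminal, hence L): (0,0), (1,0), (2,0).
The remaining L cells, each justified by listing all of its moves:
(0,2): the only move is to (0,1)(W), a W ⇒ L
(0,4): the only move is to (0,3)(W), a W ⇒ L
(1,2): moves to (1,1)(W), (0,1)(W); every one is W ⇒ L
(1,4): moves to (1,3)(W), (0,3)(W); every one is W ⇒ L
(2,2): moves to (2,1)(W), (1,1)(W); every one is W ⇒ L
(2,4): moves to (2,3)(W), (1,3)(W); every one is W ⇒ L
Every other cell has at least one move into one of the L cells above, so it is W.
The starting position (3,4) is W: Rosa should move to (0,4), handing over an L position.

Rosa wins.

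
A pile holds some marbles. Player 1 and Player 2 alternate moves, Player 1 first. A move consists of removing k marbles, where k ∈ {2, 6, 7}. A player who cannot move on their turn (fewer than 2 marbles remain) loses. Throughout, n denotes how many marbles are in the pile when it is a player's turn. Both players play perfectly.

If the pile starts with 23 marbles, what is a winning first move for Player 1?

Remove 6, leaving 17.

Build the W/L table. Terminal = L. A non-terminal position is W if it has a move to some L; otherwise it is L.
n=0: no move → L
n=1: no move → L
n=2: reaches L-position 0 → W
n=3: reaches L-position 1 → W
n=4: only reaches 2(W), which is W → L
n=5: only reaches 3(W), which is W → L
n=6: reaches L-position 4 → W
n=7: reaches L-position 5 → W
n=8: reaches L-position 1 → W
n=9: only reaches 7(W), 3(W), 2(W), all W → L
n=10: reaches L-position 4 → W
n=11: reaches L-position 9 → W
n=12: reaches L-position 5 → W
n=13: only reaches 11(W), 7(W), 6(W), all W → L
n=14: only reaches 12(W), 8(W), 7(W), all W → L
n=15: reaches L-position 13 → W
n=16: reaches L-position 14 → W
n=17: only reaches 15(W), 11(W), 10(W), all W → L
n=18: only reaches 16(W), 12(W), 11(W), all W → L
n=19: reaches L-position 17 → W
n=20: reaches L-position 18 → W
n=21: reaches L-position 14 → W
n=22: only reaches 20(W), 16(W), 15(W), all W → L
n=23: reaches L-position 17 → W
From 23, the L positions reachable in one move are: 17.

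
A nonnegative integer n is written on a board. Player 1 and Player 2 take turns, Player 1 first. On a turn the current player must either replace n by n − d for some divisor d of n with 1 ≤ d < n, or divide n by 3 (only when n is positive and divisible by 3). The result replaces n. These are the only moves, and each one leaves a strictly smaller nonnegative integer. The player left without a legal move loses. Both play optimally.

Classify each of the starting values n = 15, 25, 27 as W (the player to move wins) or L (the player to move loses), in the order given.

Build the W/L table. Terminal = L. A non-terminal position is W if it has a move to some L; otherwise it is L.
n=0: no move → L
n=1: no move → L
n=2: can move to 1, which is L ⇒ W
n=3: can move to 1, which is L ⇒ W
n=4: moves to 2(W), 3(W); every one is W ⇒ L
n=5: can move to 4, which is L ⇒ W
n=6: can move to 4, which is L ⇒ W
n=7: the only move is to 6(W), a W ⇒ L
n=8: can move to 4, which is L ⇒ W
n=9: moves to 3(W), 6(W), 8(W); every one is W ⇒ L
n=10: can move to 9, which is L ⇒ W
n=11: the only move is to 10(W), a W ⇒ L
n=12: can move to 4, which is L ⇒ W
n=13: the only move is to 12(W), a W ⇒ L
n=14: can move to 7, which is L ⇒ W
n=15: moves to 5(W), 10(W), 12(W), 14(W); every one is W ⇒ L
n=16: can move to 15, which is L ⇒ W
n=17: the only move is to 16(W), a W ⇒ L
n=18: can move to 9, which is L ⇒ W
n=19: the only move is to 18(W), a W ⇒ L
n=20: can move to 15, which is L ⇒ W
n=21: can move to 7, which is L ⇒ W
n=22: can move to 11, which is L ⇒ W
n=23: the only move is to 22(W), a W ⇒ L
n=24: can move to 23, which is L ⇒ W
n=25: moves to 20(W), 24(W); every one is W ⇒ L
n=26: can move to 13, which is L ⇒ W
n=27: can move to 9, which is L ⇒ W

15: L, 25: L, 27: W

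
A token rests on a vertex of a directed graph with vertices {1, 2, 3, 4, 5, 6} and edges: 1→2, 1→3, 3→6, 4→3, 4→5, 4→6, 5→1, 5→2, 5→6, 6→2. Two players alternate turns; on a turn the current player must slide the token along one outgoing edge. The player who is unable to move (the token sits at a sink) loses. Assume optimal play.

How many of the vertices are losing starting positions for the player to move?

Work bottom-up. With no move the player to move loses. Otherwise the position is W if at least one move leads to an L position for the opponent, and L if every move leads to a W.
Every edge goes from a vertex to one that appears earlier in the order 2, 6, 3, 1, 5, 4, so processing vertices in that order labels each vertex after all of its successors.
2: no outgoing edge → L
6: →2(L), so W
3: →6(W) only, which is W, so L
1: →3(L), so W
5: →2(L), so W
4: →3(L), so W
The L vertices are 2, 3; that is 2 in all.

2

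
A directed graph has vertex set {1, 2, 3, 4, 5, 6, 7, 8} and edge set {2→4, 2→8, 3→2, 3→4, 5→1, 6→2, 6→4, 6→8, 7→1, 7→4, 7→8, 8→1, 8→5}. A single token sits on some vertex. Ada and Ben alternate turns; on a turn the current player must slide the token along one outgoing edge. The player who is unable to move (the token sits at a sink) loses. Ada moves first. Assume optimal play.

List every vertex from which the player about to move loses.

Work bottom-up. With no move the player to move loses. Otherwise the position is W if at least one move leads to an L position for the opponent, and L if every move leads to a W.
Every edge goes from a vertex to one that appears earlier in the order 4, 1, 5, 8, 2, 7, 3, 6, so processing vertices in that order labels each vertex after all of its successors.
4: no outgoing edge → L
1: no outgoing edge → L
5: →1(L), so W
8: →1(L), so W
2: →4(L), so W
7: →1(L), so W
3: →4(L), so W
6: →4(L), so W
The losing starting vertices are exactly the entries labelled L in this table (2 of them).

1, 4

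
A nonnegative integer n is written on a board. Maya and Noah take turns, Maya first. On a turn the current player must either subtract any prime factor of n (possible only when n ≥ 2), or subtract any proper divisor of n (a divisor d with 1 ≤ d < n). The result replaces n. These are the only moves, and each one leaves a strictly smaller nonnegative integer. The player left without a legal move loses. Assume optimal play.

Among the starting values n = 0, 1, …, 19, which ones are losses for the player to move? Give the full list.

Label each position W (a win for the player to move) or L (a loss). A position with no legal move is L; any other position is W exactly when some move reaches an L, and L when every move reaches a W.
n=0: no move → L
n=1: no move → L
n=2: →0(L), so W
n=3: →0(L), so W
n=4: →2(W), 3(W) — all W, so L
n=5: →0(L), so W
n=6: →4(L), so W
n=7: →0(L), so W
n=8: →4(L), so W
n=9: →6(W), 8(W) — all W, so L
n=10: →9(L), so W
n=11: →0(L), so W
n=12: →9(L), so W
n=13: →0(L), so W
n=14: →7(W), 12(W), 13(W) — all W, so L
n=15: →14(L), so W
n=16: →14(L), so W
n=17: →0(L), so W
n=18: →9(L), so W
n=19: →0(L), so W
The losing starting values of n are exactly the entries labelled L in this table (5 of them).

0, 1, 4, 9, 14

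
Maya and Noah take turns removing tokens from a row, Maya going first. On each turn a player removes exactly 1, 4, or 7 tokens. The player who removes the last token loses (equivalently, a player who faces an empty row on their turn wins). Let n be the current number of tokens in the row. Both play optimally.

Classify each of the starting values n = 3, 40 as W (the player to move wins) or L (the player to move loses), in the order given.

Work bottom-up. With no move the player to move wins. Otherwise the position is W if at least one move leads to an L position for the opponent, and L if every move leads to a W.
n=0: no move; the opponent has just taken the last token and therefore loses → W
n=1: →0(W) only, which is W, so L
n=2: →1(L), so W
n=3: →2(W) only, which is W, so L
n=4: →3(L), so W
n=5: →1(L), so W
n=6: →5(W), 2(W) — all W, so L
n=7: →6(L), so W
n=8: →1(L), so W
n=9: →8(W), 5(W), 2(W) — all W, so L
n=10: →9(L), so W
n=11: →10(W), 7(W), 4(W) — all W, so L
n=12: →11(L), so W
n=13: →9(L), so W
n=14: →13(W), 10(W), 7(W) — all W, so L
n=15: →14(L), so W
n=16: →9(L), so W
n=17: →16(W), 13(W), 10(W) — all W, so L
n=18: →17(L), so W
n=19: →18(W), 15(W), 12(W) — all W, so L
n=20: →19(L), so W
n=21: →17(L), so W
n=22: →21(W), 18(W), 15(W) — all W, so L
n=23: →22(L), so W
n=24: →17(L), so W
n=25: →24(W), 21(W), 18(W) — all W, so L
n=26: →25(L), so W
n=27: →26(W), 23(W), 20(W) — all W, so L
n=28: →27(L), so W
n=29: →25(L), so W
n=30: →29(W), 26(W), 23(W) — all W, so L
n=31: →30(L), so W
n=32: →25(L), so W
n=33: →32(W), 29(W), 26(W) — all W, so L
n=34: →33(L), so W
n=35: →34(W), 31(W), 28(W) — all W, so L
n=36: →35(L), so W
n=37: →33(L), so W
n=38: →37(W), 34(W), 31(W) — all W, so L
n=39: →38(L), so W
n=40: →33(L), so W

3: L, 40: W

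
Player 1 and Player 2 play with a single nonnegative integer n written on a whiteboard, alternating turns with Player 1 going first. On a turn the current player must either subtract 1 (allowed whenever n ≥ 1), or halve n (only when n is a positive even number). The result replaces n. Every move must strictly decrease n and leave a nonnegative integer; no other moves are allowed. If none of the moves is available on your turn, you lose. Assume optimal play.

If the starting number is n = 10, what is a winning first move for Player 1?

Use the standard recursion: the mover loses at a terminal position; elsewhere, the mover wins exactly when some move hands the opponent an L position.
n=0: no move → L
n=1: reaches L-position 0 → W
n=2: only reaches 1(W), which is W → L
n=3: reaches L-position 2 → W
n=4: reaches L-position 2 → W
n=5: only reaches 4(W), which is W → L
n=6: reaches L-position 5 → W
n=7: only reaches 6(W), which is W → L
n=8: reaches L-position 7 → W
n=9: only reaches 8(W), which is W → L
n=10: reaches L-position 5 → W
From 10, the L positions reachable in one move are: 5, 9. Any move reaching one of these is winning.

Move to 5.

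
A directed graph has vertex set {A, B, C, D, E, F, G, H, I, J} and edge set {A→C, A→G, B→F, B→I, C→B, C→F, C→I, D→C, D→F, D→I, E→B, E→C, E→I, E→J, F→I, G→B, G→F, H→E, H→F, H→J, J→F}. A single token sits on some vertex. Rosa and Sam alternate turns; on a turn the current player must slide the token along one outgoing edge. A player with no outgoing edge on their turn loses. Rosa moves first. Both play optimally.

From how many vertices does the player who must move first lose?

Label each position W (a win for the player to move) or L (a loss). A position with no legal move is L; any other position is W exactly when some move reaches an L, and L when every move reaches a W.
Every edge goes from a vertex to one that appears earlier in the order I, F, B, C, J, D, E, G, H, A, so processing vertices in that order labels each vertex after all of its successors.
I: no outgoing edge → L
F: W (go to I, an L position)
B: W (go to I, an L position)
C: W (go to I, an L position)
J: L (sole option F(W) is W)
D: W (go to I, an L position)
E: W (go to J, an L position)
G: L (options B(W), F(W) are all W)
H: W (go to J, an L position)
A: W (go to G, an L position)
The L vertices are G, I, J; that is 3 in all.

3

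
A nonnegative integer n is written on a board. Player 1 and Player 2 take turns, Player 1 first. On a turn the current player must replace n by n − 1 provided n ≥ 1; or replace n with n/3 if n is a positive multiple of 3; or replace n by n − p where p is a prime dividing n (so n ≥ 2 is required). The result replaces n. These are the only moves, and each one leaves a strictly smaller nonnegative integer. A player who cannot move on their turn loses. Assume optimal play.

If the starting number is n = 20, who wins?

Classify positions by backward induction: terminal positions (no move available) are L. From any other position, the mover wins iff some move reaches an L.
n=0: no move → L
n=1: can move to 0, which is L ⇒ W
n=2: can move to 0, which is L ⇒ W
n=3: can move to 0, which is L ⇒ W
n=4: moves to 2(W), 3(W); every one is W ⇒ L
n=5: can move to 0, which is L ⇒ W
n=6: can move to 4, which is L ⇒ W
n=7: can move to 0, which is L ⇒ W
n=8: moves to 6(W), 7(W); every one is W ⇒ L
n=9: can move to 8, which is L ⇒ W
n=10: can move to 8, which is L ⇒ W
n=11: can move to 0, which is L ⇒ W
n=12: can move to 4, which is L ⇒ W
n=13: can move to 0, which is L ⇒ W
n=14: moves to 7(W), 12(W), 13(W); every one is W ⇒ L
n=15: can move to 14, which is L ⇒ W
n=16: can move to 14, which is L ⇒ W
n=17: can move to 0, which is L ⇒ W
n=18: moves to 6(W), 15(W), 16(W), 17(W); every one is W ⇒ L
n=19: can move to 0, which is L ⇒ W
n=20: can move to 18, which is L ⇒ W
The starting position 20 is W: Player 1 should move to 18, handing over an L position.

Player 1 wins.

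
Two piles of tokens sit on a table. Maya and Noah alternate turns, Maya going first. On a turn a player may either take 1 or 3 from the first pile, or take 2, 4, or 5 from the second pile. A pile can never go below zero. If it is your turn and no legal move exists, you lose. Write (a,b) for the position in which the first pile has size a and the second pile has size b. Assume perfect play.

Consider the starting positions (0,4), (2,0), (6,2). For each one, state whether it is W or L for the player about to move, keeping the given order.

Compute win/loss labels from the base case upward. A position with no move is L. Any other position is W if it can reach an L in one move, else L.
No move ever increases a pile, so every position that can arise here has a ≤ 6 and b ≤ 4; it is enough to label the cells with 0 ≤ a ≤ 6 and 0 ≤ b ≤ 4.
Every move lowers a or b (never raises either), so fill the grid row by row in increasing a, and left to right within a row: each cell's successors are then already labelled.
      b=0  b=1  b=2  b=3  b=4
a=0:    L    L    W    W    W
a=1:    W    W    L    L    W
a=2:    L    L    W    W    W
a=3:    W    W    L    L    W
a=4:    L    L    W    W    W
a=5:    W    W    L    L    W
a=6:    L    L    W    W    W
Cells with no legal move (terminal, hence L): (0,0), (0,1).
The remaining L cells, each justified by listing all of its moves:
(1,2): moves to (0,2)(W), (1,0)(W); every one is W ⇒ L
(1,3): moves to (0,3)(W), (1,1)(W); every one is W ⇒ L
(2,0): the only move is to (1,0)(W), a W ⇒ L
(2,1): the only move is to (1,1)(W), a W ⇒ L
(3,2): moves to (2,2)(W), (0,2)(W), (3,0)(W); every one is W ⇒ L
(3,3): moves to (2,3)(W), (0,3)(W), (3,1)(W); every one is W ⇒ L
(4,0): moves to (3,0)(W), (1,0)(W); every one is W ⇒ L
(4,1): moves to (3,1)(W), (1,1)(W); every one is W ⇒ L
(5,2): moves to (4,2)(W), (2,2)(W), (5,0)(W); every one is W ⇒ L
(5,3): moves to (4,3)(W), (2,3)(W), (5,1)(W); every one is W ⇒ L
(6,0): moves to (5,0)(W), (3,0)(W); every one is W ⇒ L
(6,1): moves to (5,1)(W), (3,1)(W); every one is W ⇒ L
Every other cell has at least one move into one of the L cells above, so it is W.
(0,4): the move to (0,0) reaches an L cell, so W
(2,0): one of the L cells justified above, so L
(6,2): the move to (5,2) reaches an L cell, so W

(0,4): W, (2,0): L, (6,2): W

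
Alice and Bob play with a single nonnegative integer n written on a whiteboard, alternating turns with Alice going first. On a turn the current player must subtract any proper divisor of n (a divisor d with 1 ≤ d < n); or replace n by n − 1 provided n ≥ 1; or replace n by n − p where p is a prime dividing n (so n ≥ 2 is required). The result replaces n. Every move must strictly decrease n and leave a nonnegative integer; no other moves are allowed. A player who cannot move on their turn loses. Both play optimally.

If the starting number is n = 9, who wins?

Bob wins.

Label each position W (a win for the player to move) or L (a loss). A position with no legal move is L; any other position is W exactly when some move reaches an L, and L when every move reaches a W.
n=0: no move → L
n=1: →0(L), so W
n=2: →0(L), so W
n=3: →0(L), so W
n=4: →2(W), 3(W) — all W, so L
n=5: →0(L), so W
n=6: →4(L), so W
n=7: →0(L), so W
n=8: →4(L), so W
n=9: →6(W), 8(W) — all W, so L
Every move from 9 reaches a W position, so the mover loses.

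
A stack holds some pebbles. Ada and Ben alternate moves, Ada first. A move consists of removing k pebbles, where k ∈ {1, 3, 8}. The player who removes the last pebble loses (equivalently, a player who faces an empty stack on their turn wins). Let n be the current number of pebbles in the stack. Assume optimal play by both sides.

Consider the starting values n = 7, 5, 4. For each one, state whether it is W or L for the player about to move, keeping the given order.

7: L, 5: L, 4: W

Classify positions by backward induction: terminal positions (no move available) are W. From any other position, the mover wins iff some move reaches an L.
n=0: no move; the opponent has just taken the last pebble and therefore loses → W
n=1: →0(W) only, which is W, so L
n=2: →1(L), so W
n=3: →2(W), 0(W) — all W, so L
n=4: →3(L), so W
n=5: →4(W), 2(W) — all W, so L
n=6: →5(L), so W
n=7: →6(W), 4(W) — all W, so L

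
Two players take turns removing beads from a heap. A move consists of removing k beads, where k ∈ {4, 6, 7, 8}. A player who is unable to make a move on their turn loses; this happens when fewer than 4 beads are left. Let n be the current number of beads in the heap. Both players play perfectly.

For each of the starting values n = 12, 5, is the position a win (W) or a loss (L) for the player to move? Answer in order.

Label each position W (a win for the player to move) or L (a loss). A position with no legal move is L; any other position is W exactly when some move reaches an L, and L when every move reaches a W.
n=0: no move → L
n=1: no move → L
n=2: no move → L
n=3: no move → L
n=4: can move to 0, which is L ⇒ W
n=5: can move to 1, which is L ⇒ W
n=6: can move to 2, which is L ⇒ W
n=7: can move to 3, which is L ⇒ W
n=8: can move to 2, which is L ⇒ W
n=9: can move to 3, which is L ⇒ W
n=10: can move to 3, which is L ⇒ W
n=11: can move to 3, which is L ⇒ W
n=12: moves to 8(W), 6(W), 5(W), 4(W); every one is W ⇒ L

12: L, 5: W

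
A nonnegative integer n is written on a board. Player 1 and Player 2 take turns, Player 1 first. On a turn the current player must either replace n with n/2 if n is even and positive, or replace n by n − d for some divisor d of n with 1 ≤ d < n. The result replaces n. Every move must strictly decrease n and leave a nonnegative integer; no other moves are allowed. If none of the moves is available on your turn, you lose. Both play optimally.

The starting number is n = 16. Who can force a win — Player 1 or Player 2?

Label each position W (a win for the player to move) or L (a loss). A position with no legal move is L; any other position is W exactly when some move reaches an L, and L when every move reaches a W.
n=0: no move → L
n=1: no move → L
n=2: W (go to 1, an L position)
n=3: L (sole option 2(W) is W)
n=4: W (go to 3, an L position)
n=5: L (sole option 4(W) is W)
n=6: W (go to 3, an L position)
n=7: L (sole option 6(W) is W)
n=8: W (go to 7, an L position)
n=9: L (options 6(W), 8(W) are all W)
n=10: W (go to 5, an L position)
n=11: L (sole option 10(W) is W)
n=12: W (go to 9, an L position)
n=13: L (sole option 12(W) is W)
n=14: W (go to 7, an L position)
n=15: L (options 10(W), 12(W), 14(W) are all W)
n=16: W (go to 15, an L position)
The starting position 16 is W: Player 1 should move to 15, handing over an L position.

Player 1 wins.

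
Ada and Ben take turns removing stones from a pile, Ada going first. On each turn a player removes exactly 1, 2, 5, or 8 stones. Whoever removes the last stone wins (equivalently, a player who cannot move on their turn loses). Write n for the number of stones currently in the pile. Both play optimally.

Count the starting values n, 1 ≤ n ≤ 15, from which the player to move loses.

Build the W/L table. Terminal = L. A non-terminal position is W if it has a move to some L; otherwise it is L.
n=0: no move → L
n=1: reaches L-position 0 → W
n=2: reaches L-position 0 → W
n=3: only reaches 2(W), 1(W), all W → L
n=4: reaches L-position 3 → W
n=5: reaches L-position 3 → W
n=6: only reaches 5(W), 4(W), 1(W), all W → L
n=7: reaches L-position 6 → W
n=8: reaches L-position 6 → W
n=9: only reaches 8(W), 7(W), 4(W), 1(W), all W → L
n=10: reaches L-position 9 → W
n=11: reaches L-position 9 → W
n=12: only reaches 11(W), 10(W), 7(W), 4(W), all W → L
n=13: reaches L-position 12 → W
n=14: reaches L-position 12 → W
n=15: only reaches 14(W), 13(W), 10(W), 7(W), all W → L
L entries with 1 ≤ n ≤ 15 (n=0 is outside the asked range and is not counted): n = 3, 6, 9, 12, 15; that makes 5.

5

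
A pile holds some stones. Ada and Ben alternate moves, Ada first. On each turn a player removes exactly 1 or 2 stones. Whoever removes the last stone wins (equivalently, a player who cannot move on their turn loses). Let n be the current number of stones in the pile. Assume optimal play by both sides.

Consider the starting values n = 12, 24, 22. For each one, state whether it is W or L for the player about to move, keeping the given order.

Build the W/L table. Terminal = L. A non-terminal position is W if it has a move to some L; otherwise it is L.
n=0: no move → L
n=1: W (go to 0, an L position)
n=2: W (go to 0, an L position)
n=3: L (options 2(W), 1(W) are all W)
n=4: W (go to 3, an L position)
n=5: W (go to 3, an L position)
n=6: L (options 5(W), 4(W) are all W)
n=7: W (go to 6, an L position)
n=8: W (go to 6, an L position)
n=9: L (options 8(W), 7(W) are all W)
n=10: W (go to 9, an L position)
n=11: W (go to 9, an L position)
n=12: L (options 11(W), 10(W) are all W)
n=13: W (go to 12, an L position)
n=14: W (go to 12, an L position)
n=15: L (options 14(W), 13(W) are all W)
n=16: W (go to 15, an L position)
n=17: W (go to 15, an L position)
n=18: L (options 17(W), 16(W) are all W)
n=19: W (go to 18, an L position)
n=20: W (go to 18, an L position)
n=21: L (options 20(W), 19(W) are all W)
n=22: W (go to 21, an L position)
n=23: W (go to 21, an L position)
n=24: L (options 23(W), 22(W) are all W)

12: L, 24: L, 22: W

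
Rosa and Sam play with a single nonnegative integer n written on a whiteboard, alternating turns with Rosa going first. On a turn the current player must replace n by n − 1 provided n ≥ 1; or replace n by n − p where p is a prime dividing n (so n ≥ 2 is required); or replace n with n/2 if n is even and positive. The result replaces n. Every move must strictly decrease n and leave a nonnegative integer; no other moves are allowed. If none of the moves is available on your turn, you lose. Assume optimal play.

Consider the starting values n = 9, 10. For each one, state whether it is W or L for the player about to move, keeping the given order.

Label each position W (a win for the player to move) or L (a loss). A position with no legal move is L; any other position is W exactly when some move reaches an L, and L when every move reaches a W.
n=0: no move → L
n=1: W (go to 0, an L position)
n=2: W (go to 0, an L position)
n=3: W (go to 0, an L position)
n=4: L (options 2(W), 3(W) are all W)
n=5: W (go to 0, an L position)
n=6: W (go to 4, an L position)
n=7: W (go to 0, an L position)
n=8: W (go to 4, an L position)
n=9: L (options 6(W), 8(W) are all W)
n=10: W (go to 9, an L position)

9: L, 10: W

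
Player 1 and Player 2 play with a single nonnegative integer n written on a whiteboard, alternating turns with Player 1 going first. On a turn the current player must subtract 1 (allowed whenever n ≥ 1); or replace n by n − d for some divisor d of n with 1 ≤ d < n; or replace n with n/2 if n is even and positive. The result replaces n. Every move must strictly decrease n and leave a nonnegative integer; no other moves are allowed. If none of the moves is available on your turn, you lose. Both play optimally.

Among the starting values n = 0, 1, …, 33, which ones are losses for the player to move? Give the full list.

0, 2, 5, 7, 9, 11, 13, 15, 17, 19, 21, 23, 25, 27, 29, 31, 33

Work bottom-up. With no move the player to move loses. Otherwise the position is W if at least one move leads to an L position for the opponent, and L if every move leads to a W.
n=0: no move → L
n=1: W (go to 0, an L position)
n=2: L (sole option 1(W) is W)
n=3: W (go to 2, an L position)
n=4: W (go to 2, an L position)
n=5: L (sole option 4(W) is W)
n=6: W (go to 5, an L position)
n=7: L (sole option 6(W) is W)
n=8: W (go to 7, an L position)
n=9: L (options 6(W), 8(W) are all W)
n=10: W (go to 5, an L position)
n=11: L (sole option 10(W) is W)
n=12: W (go to 9, an L position)
n=13: L (sole option 12(W) is W)
n=14: W (go to 7, an L position)
n=15: L (options 10(W), 12(W), 14(W) are all W)
n=16: W (go to 15, an L position)
n=17: L (sole option 16(W) is W)
n=18: W (go to 9, an L position)
n=19: L (sole option 18(W) is W)
n=20: W (go to 15, an L position)
n=21: L (options 14(W), 18(W), 20(W) are all W)
n=22: W (go to 11, an L position)
n=23: L (sole option 22(W) is W)
n=24: W (go to 21, an L position)
n=25: L (options 20(W), 24(W) are all W)
n=26: W (go to 13, an L position)
n=27: L (options 18(W), 24(W), 26(W) are all W)
n=28: W (go to 21, an L position)
n=29: L (sole option 28(W) is W)
n=30: W (go to 15, an L position)
n=31: L (sole option 30(W) is W)
n=32: W (go to 31, an L position)
n=33: L (options 22(W), 30(W), 32(W) are all W)
Reading off the rows marked L gives the requested list; there are 17 such values of n.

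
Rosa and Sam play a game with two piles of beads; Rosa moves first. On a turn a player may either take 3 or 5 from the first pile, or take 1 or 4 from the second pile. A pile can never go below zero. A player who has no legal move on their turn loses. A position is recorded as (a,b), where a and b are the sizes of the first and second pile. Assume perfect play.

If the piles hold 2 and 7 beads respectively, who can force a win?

Use the standard recursion: the mover loses at a terminal position; elsewhere, the mover wins exactly when some move hands the opponent an L position.
No move ever increases a pile, so every position that can arise here has a ≤ 2 and b ≤ 7; it is enough to label the cells with 0 ≤ a ≤ 2 and 0 ≤ b ≤ 7.
Every move lowers a or b (never raises either), so fill the grid row by row in increasing a, and left to right within a row: each cell's successors are then already labelled.
      b=0  b=1  b=2  b=3  b=4  b=5  b=6  b=7
a=0:    L    W    L    W    W    L    W    L
a=1:    L    W    L    W    W    L    W    L
a=2:    L    W    L    W    W    L    W    L
Cells with no legal move (terminal, hence L): (0,0), (1,0), (2,0).
The remaining L cells, each justified by listing all of its moves:
(0,2): L (sole option (0,1)(W) is W)
(0,5): L (options (0,4)(W), (0,1)(W) are all W)
(0,7): L (options (0,6)(W), (0,3)(W) are all W)
(1,2): L (sole option (1,1)(W) is W)
(1,5): L (options (1,4)(W), (1,1)(W) are all W)
(1,7): L (options (1,6)(W), (1,3)(W) are all W)
(2,2): L (sole option (2,1)(W) is W)
(2,5): L (options (2,4)(W), (2,1)(W) are all W)
(2,7): L (options (2,6)(W), (2,3)(W) are all W)
Every other cell has at least one move into one of the L cells above, so it is W.
Every move from (2,7) reaches a W position, so the mover loses.

Sam wins.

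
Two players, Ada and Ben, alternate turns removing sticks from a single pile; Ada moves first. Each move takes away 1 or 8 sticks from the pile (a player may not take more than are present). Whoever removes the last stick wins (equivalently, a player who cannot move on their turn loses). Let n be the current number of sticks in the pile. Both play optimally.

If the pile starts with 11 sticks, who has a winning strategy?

Ben wins.

Compute win/loss labels from the base case upward. A position with no move is L. Any other position is W if it can reach an L in one move, else L.
n=0: no move → L
n=1: reaches L-position 0 → W
n=2: only reaches 1(W), which is W → L
n=3: reaches L-position 2 → W
n=4: only reaches 3(W), which is W → L
n=5: reaches L-position 4 → W
n=6: only reaches 5(W), which is W → L
n=7: reaches L-position 6 → W
n=8: reaches L-position 0 → W
n=9: only reaches 8(W), 1(W), all W → L
n=10: reaches L-position 9 → W
n=11: only reaches 10(W), 3(W), all W → L
Every move from 11 reaches a W position, so the mover loses.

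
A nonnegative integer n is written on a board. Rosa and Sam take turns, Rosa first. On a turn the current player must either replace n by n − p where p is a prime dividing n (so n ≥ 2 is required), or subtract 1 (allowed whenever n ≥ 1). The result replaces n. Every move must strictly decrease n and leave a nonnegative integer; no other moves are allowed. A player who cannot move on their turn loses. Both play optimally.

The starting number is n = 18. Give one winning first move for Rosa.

Move to 16.

Use the standard recursion: the mover loses at a terminal position; elsewhere, the mover wins exactly when some move hands the opponent an L position.
n=0: no move → L
n=1: W (go to 0, an L position)
n=2: W (go to 0, an L position)
n=3: W (go to 0, an L position)
n=4: L (options 2(W), 3(W) are all W)
n=5: W (go to 0, an L position)
n=6: W (go to 4, an L position)
n=7: W (go to 0, an L position)
n=8: L (options 6(W), 7(W) are all W)
n=9: W (go to 8, an L position)
n=10: W (go to 8, an L position)
n=11: W (go to 0, an L position)
n=12: L (options 9(W), 10(W), 11(W) are all W)
n=13: W (go to 0, an L position)
n=14: W (go to 12, an L position)
n=15: W (go to 12, an L position)
n=16: L (options 14(W), 15(W) are all W)
n=17: W (go to 0, an L position)
n=18: W (go to 16, an L position)
From 18, the L positions reachable in one move are: 16.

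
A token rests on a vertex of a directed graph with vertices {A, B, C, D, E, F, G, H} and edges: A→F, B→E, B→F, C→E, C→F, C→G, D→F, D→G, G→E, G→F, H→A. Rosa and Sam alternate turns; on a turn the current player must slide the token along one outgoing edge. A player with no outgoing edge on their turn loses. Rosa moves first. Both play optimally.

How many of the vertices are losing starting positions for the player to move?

3

Label each position W (a win for the player to move) or L (a loss). A position with no legal move is L; any other position is W exactly when some move reaches an L, and L when every move reaches a W.
Every edge goes from a vertex to one that appears earlier in the order F, E, G, C, A, H, D, B, so processing vertices in that order labels each vertex after all of its successors.
F: no outgoing edge → L
E: no outgoing edge → L
G: can move to E, which is L ⇒ W
C: can move to E, which is L ⇒ W
A: can move to F, which is L ⇒ W
H: the only move is to A(W), a W ⇒ L
D: can move to F, which is L ⇒ W
B: can move to E, which is L ⇒ W
The L vertices are E, F, H; that is 3 in all.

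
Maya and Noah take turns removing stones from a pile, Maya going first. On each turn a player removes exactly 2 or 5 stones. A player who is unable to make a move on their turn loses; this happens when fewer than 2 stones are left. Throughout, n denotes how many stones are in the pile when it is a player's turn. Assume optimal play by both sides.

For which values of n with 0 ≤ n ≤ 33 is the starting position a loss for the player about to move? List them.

Classify positions by backward induction: terminal positions (no move available) are L. From any other position, the mover wins iff some move reaches an L.
n=0: no move → L
n=1: no move → L
n=2: reaches L-position 0 → W
n=3: reaches L-position 1 → W
n=4: only reaches 2(W), which is W → L
n=5: reaches L-position 0 → W
n=6: reaches L-position 4 → W
n=7: only reaches 5(W), 2(W), all W → L
n=8: only reaches 6(W), 3(W), all W → L
n=9: reaches L-position 7 → W
n=10: reaches L-position 8 → W
n=11: only reaches 9(W), 6(W), all W → L
n=12: reaches L-position 7 → W
n=13: reaches L-position 11 → W
n=14: only reaches 12(W), 9(W), all W → L
n=15: only reaches 13(W), 10(W), all W → L
n=16: reaches L-position 14 → W
n=17: reaches L-position 15 → W
n=18: only reaches 16(W), 13(W), all W → L
n=19: reaches L-position 14 → W
n=20: reaches L-position 18 → W
n=21: only reaches 19(W), 16(W), all W → L
n=22: only reaches 20(W), 17(W), all W → L
n=23: reaches L-position 21 → W
n=24: reaches L-position 22 → W
n=25: only reaches 23(W), 20(W), all W → L
n=26: reaches L-position 21 → W
n=27: reaches L-position 25 → W
n=28: only reaches 26(W), 23(W), all W → L
n=29: only reaches 27(W), 24(W), all W → L
n=30: reaches L-position 28 → W
n=31: reaches L-position 29 → W
n=32: only reaches 30(W), 27(W), all W → L
n=33: reaches L-position 28 → W
Reading off the rows marked L gives the requested list; there are 15 such values of n.

0, 1, 4, 7, 8, 11, 14, 15, 18, 21, 22, 25, 28, 29, 32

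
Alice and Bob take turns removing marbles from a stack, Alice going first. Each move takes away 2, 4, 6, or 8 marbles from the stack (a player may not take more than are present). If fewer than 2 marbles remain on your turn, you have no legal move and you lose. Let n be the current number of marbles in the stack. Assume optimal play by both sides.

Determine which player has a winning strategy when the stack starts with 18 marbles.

Alice wins.

Compute win/loss labels from the base case upward. A position with no move is L. Any other position is W if it can reach an L in one move, else L.
n=0: no move → L
n=1: no move → L
n=2: reaches L-position 0 → W
n=3: reaches L-position 1 → W
n=4: reaches L-position 0 → W
n=5: reaches L-position 1 → W
n=6: reaches L-position 0 → W
n=7: reaches L-position 1 → W
n=8: reaches L-position 0 → W
n=9: reaches L-position 1 → W
n=10: only reaches 8(W), 6(W), 4(W), 2(W), all W → L
n=11: only reaches 9(W), 7(W), 5(W), 3(W), all W → L
n=12: reaches L-position 10 → W
n=13: reaches L-position 11 → W
n=14: reaches L-position 10 → W
n=15: reaches L-position 11 → W
n=16: reaches L-position 10 → W
n=17: reaches L-position 11 → W
n=18: reaches L-position 10 → W
From 18 Alice can remove 8, leaving 10, reaching an L position.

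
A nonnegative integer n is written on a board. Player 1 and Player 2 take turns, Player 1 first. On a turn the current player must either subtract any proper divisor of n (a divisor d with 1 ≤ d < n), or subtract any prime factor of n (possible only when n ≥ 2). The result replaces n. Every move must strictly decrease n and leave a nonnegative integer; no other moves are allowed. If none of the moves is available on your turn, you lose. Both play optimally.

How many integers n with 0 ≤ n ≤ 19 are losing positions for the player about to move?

5

Positions with no move are L. A position that does have a move is losing for the player to move precisely when every available move leads to a winning position for the opponent. Fill in the labels:
n=0: no move → L
n=1: no move → L
n=2: reaches L-position 0 → W
n=3: reaches L-position 0 → W
n=4: only reaches 2(W), 3(W), all W → L
n=5: reaches L-position 0 → W
n=6: reaches L-position 4 → W
n=7: reaches L-position 0 → W
n=8: reaches L-position 4 → W
n=9: only reaches 6(W), 8(W), all W → L
n=10: reaches L-position 9 → W
n=11: reaches L-position 0 → W
n=12: reaches L-position 9 → W
n=13: reaches L-position 0 → W
n=14: only reaches 7(W), 12(W), 13(W), all W → L
n=15: reaches L-position 14 → W
n=16: reaches L-position 14 → W
n=17: reaches L-position 0 → W
n=18: reaches L-position 9 → W
n=19: reaches L-position 0 → W
L entries with 0 ≤ n ≤ 19: n = 0, 1, 4, 9, 14; that makes 5.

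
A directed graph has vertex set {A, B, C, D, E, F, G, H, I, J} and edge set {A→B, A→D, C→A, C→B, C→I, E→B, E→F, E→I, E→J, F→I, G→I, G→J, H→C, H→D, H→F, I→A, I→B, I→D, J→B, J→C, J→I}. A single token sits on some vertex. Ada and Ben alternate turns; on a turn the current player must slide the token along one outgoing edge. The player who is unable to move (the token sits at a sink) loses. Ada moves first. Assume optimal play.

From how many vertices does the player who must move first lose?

4

Positions with no move are L. A position that does have a move is losing for the player to move precisely when every available move leads to a winning position for the opponent. Fill in the labels:
Every edge goes from a vertex to one that appears earlier in the order D, B, A, I, F, C, J, H, E, G, so processing vertices in that order labels each vertex after all of its successors.
D: no outgoing edge → L
B: no outgoing edge → L
A: reaches L-position B → W
I: reaches L-position B → W
F: only reaches I(W), which is W → L
C: reaches L-position B → W
J: reaches L-position B → W
H: reaches L-position F → W
E: reaches L-position F → W
G: only reaches J(W), I(W), all W → L
The L vertices are B, D, F, G; that is 4 in all.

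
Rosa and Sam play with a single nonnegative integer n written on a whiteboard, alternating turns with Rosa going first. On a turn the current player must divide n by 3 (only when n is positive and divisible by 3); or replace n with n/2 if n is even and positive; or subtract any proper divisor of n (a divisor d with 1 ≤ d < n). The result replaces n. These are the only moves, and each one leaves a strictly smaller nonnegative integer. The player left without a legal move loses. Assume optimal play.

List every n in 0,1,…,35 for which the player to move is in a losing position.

Classify positions by backward induction: terminal positions (no move available) are L. From any other position, the mover wins iff some move reaches an L.
n=0: no move → L
n=1: no move → L
n=2: can move to 1, which is L ⇒ W
n=3: can move to 1, which is L ⇒ W
n=4: moves to 2(W), 3(W); every one is W ⇒ L
n=5: can move to 4, which is L ⇒ W
n=6: can move to 4, which is L ⇒ W
n=7: the only move is to 6(W), a W ⇒ L
n=8: can move to 4, which is L ⇒ W
n=9: moves to 3(W), 6(W), 8(W); every one is W ⇒ L
n=10: can move to 9, which is L ⇒ W
n=11: the only move is to 10(W), a W ⇒ L
n=12: can move to 4, which is L ⇒ W
n=13: the only move is to 12(W), a W ⇒ L
n=14: can move to 7, which is L ⇒ W
n=15: moves to 5(W), 10(W), 12(W), 14(W); every one is W ⇒ L
n=16: can move to 15, which is L ⇒ W
n=17: the only move is to 16(W), a W ⇒ L
n=18: can move to 9, which is L ⇒ W
n=19: the only move is to 18(W), a W ⇒ L
n=20: can move to 15, which is L ⇒ W
n=21: can move to 7, which is L ⇒ W
n=22: can move to 11, which is L ⇒ W
n=23: the only move is to 22(W), a W ⇒ L
n=24: can move to 23, which is L ⇒ W
n=25: moves to 20(W), 24(W); every one is W ⇒ L
n=26: can move to 13, which is L ⇒ W
n=27: can move to 9, which is L ⇒ W
n=28: moves to 14(W), 21(W), 24(W), 26(W), 27(W); every one is W ⇒ L
n=29: can move to 28, which is L ⇒ W
n=30: can move to 15, which is L ⇒ W
n=31: the only move is to 30(W), a W ⇒ L
n=32: can move to 28, which is L ⇒ W
n=33: can move to 11, which is L ⇒ W
n=34: can move to 17, which is L ⇒ W
n=35: can move to 28, which is L ⇒ W
The losing starting values of n are exactly the entries labelled L in this table (14 of them).

0, 1, 4, 7, 9, 11, 13, 15, 17, 19, 23, 25, 28, 31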